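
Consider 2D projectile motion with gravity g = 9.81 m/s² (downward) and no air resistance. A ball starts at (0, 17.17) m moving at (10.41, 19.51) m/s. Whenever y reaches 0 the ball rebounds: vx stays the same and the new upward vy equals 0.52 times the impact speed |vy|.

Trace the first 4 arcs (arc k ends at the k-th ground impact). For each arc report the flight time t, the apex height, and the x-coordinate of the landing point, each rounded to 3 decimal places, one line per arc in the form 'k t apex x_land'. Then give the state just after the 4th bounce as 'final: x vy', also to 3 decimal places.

1 4.719 36.571 49.128
2 2.840 9.889 78.690
3 1.477 2.674 94.062
4 0.768 0.723 102.055
final: 102.055 1.959

Arc 1: start y=17.170, vy=19.510 → t=4.719, apex=36.571, x_land=49.128, impact vy=-26.786
  bounce: vy ← 0.52·26.786 = 13.929
Arc 2: start y=0.000, vy=13.929 → t=2.840, apex=9.889, x_land=78.690, impact vy=-13.929
  bounce: vy ← 0.52·13.929 = 7.243
Arc 3: start y=0.000, vy=7.243 → t=1.477, apex=2.674, x_land=94.062, impact vy=-7.243
  bounce: vy ← 0.52·7.243 = 3.766
Arc 4: start y=0.000, vy=3.766 → t=0.768, apex=0.723, x_land=102.055, impact vy=-3.766
  bounce: vy ← 0.52·3.766 = 1.959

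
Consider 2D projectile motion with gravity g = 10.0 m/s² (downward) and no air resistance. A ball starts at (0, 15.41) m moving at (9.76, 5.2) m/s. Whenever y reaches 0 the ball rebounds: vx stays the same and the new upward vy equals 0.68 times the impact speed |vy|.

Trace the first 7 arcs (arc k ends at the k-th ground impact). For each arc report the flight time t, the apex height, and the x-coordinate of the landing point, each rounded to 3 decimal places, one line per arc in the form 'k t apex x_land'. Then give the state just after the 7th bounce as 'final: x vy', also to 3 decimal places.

Arc 1: start y=15.410, vy=5.200 → t=2.351, apex=16.762, x_land=22.945, impact vy=-18.310
  bounce: vy ← 0.68·18.310 = 12.451
Arc 2: start y=0.000, vy=12.451 → t=2.490, apex=7.751, x_land=47.249, impact vy=-12.451
  bounce: vy ← 0.68·12.451 = 8.466
Arc 3: start y=0.000, vy=8.466 → t=1.693, apex=3.584, x_land=63.775, impact vy=-8.466
  bounce: vy ← 0.68·8.466 = 5.757
Arc 4: start y=0.000, vy=5.757 → t=1.151, apex=1.657, x_land=75.013, impact vy=-5.757
  bounce: vy ← 0.68·5.757 = 3.915
Arc 5: start y=0.000, vy=3.915 → t=0.783, apex=0.766, x_land=82.655, impact vy=-3.915
  bounce: vy ← 0.68·3.915 = 2.662
Arc 6: start y=0.000, vy=2.662 → t=0.532, apex=0.354, x_land=87.851, impact vy=-2.662
  bounce: vy ← 0.68·2.662 = 1.810
Arc 7: start y=0.000, vy=1.810 → t=0.362, apex=0.164, x_land=91.385, impact vy=-1.810
  bounce: vy ← 0.68·1.810 = 1.231

1 2.351 16.762 22.945
2 2.490 7.751 47.249
3 1.693 3.584 63.775
4 1.151 1.657 75.013
5 0.783 0.766 82.655
6 0.532 0.354 87.851
7 0.362 0.164 91.385
final: 91.385 1.231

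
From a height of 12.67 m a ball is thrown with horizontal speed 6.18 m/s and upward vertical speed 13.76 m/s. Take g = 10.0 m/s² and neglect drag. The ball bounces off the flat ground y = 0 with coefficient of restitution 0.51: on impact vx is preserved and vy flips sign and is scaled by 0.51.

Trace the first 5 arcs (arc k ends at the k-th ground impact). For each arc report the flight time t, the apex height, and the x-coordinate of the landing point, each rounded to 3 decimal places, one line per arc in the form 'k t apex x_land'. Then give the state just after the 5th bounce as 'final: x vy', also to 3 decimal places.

Arc 1: start y=12.670, vy=13.760 → t=3.480, apex=22.137, x_land=21.507, impact vy=-21.041
  bounce: vy ← 0.51·21.041 = 10.731
Arc 2: start y=0.000, vy=10.731 → t=2.146, apex=5.758, x_land=34.771, impact vy=-10.731
  bounce: vy ← 0.51·10.731 = 5.473
Arc 3: start y=0.000, vy=5.473 → t=1.095, apex=1.498, x_land=41.535, impact vy=-5.473
  bounce: vy ← 0.51·5.473 = 2.791
Arc 4: start y=0.000, vy=2.791 → t=0.558, apex=0.390, x_land=44.985, impact vy=-2.791
  bounce: vy ← 0.51·2.791 = 1.423
Arc 5: start y=0.000, vy=1.423 → t=0.285, apex=0.101, x_land=46.745, impact vy=-1.423
  bounce: vy ← 0.51·1.423 = 0.726

1 3.480 22.137 21.507
2 2.146 5.758 34.771
3 1.095 1.498 41.535
4 0.558 0.390 44.985
5 0.285 0.101 46.745
final: 46.745 0.726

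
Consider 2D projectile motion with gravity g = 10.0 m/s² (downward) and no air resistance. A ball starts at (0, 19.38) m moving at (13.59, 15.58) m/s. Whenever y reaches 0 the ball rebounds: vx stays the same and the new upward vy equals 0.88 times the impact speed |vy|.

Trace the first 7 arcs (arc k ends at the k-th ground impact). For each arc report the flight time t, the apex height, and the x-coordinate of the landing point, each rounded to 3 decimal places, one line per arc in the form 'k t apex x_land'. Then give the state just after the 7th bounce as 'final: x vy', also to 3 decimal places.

1 4.069 31.517 55.293
2 4.419 24.407 115.344
3 3.888 18.900 168.188
4 3.422 14.637 214.692
5 3.011 11.335 255.615
6 2.650 8.777 291.627
7 2.332 6.797 323.317
final: 323.317 10.260

Arc 1: start y=19.380, vy=15.580 → t=4.069, apex=31.517, x_land=55.293, impact vy=-25.107
  bounce: vy ← 0.88·25.107 = 22.094
Arc 2: start y=0.000, vy=22.094 → t=4.419, apex=24.407, x_land=115.344, impact vy=-22.094
  bounce: vy ← 0.88·22.094 = 19.442
Arc 3: start y=0.000, vy=19.442 → t=3.888, apex=18.900, x_land=168.188, impact vy=-19.442
  bounce: vy ← 0.88·19.442 = 17.109
Arc 4: start y=0.000, vy=17.109 → t=3.422, apex=14.637, x_land=214.692, impact vy=-17.109
  bounce: vy ← 0.88·17.109 = 15.056
Arc 5: start y=0.000, vy=15.056 → t=3.011, apex=11.335, x_land=255.615, impact vy=-15.056
  bounce: vy ← 0.88·15.056 = 13.250
Arc 6: start y=0.000, vy=13.250 → t=2.650, apex=8.777, x_land=291.627, impact vy=-13.250
  bounce: vy ← 0.88·13.250 = 11.660
Arc 7: start y=0.000, vy=11.660 → t=2.332, apex=6.797, x_land=323.317, impact vy=-11.660
  bounce: vy ← 0.88·11.660 = 10.260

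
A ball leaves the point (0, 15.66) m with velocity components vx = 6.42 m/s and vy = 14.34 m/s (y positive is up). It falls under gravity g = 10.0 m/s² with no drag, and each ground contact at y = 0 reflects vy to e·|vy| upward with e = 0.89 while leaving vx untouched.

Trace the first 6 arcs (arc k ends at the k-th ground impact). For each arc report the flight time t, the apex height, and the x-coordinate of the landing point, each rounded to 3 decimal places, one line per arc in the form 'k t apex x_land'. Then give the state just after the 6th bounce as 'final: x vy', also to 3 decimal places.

1 3.712 25.942 23.830
2 4.054 20.548 49.859
3 3.608 16.276 73.026
4 3.212 12.893 93.644
5 2.858 10.212 111.994
6 2.544 8.089 128.326
final: 128.326 11.320

Arc 1: start y=15.660, vy=14.340 → t=3.712, apex=25.942, x_land=23.830, impact vy=-22.778
  bounce: vy ← 0.89·22.778 = 20.272
Arc 2: start y=0.000, vy=20.272 → t=4.054, apex=20.548, x_land=49.859, impact vy=-20.272
  bounce: vy ← 0.89·20.272 = 18.042
Arc 3: start y=0.000, vy=18.042 → t=3.608, apex=16.276, x_land=73.026, impact vy=-18.042
  bounce: vy ← 0.89·18.042 = 16.058
Arc 4: start y=0.000, vy=16.058 → t=3.212, apex=12.893, x_land=93.644, impact vy=-16.058
  bounce: vy ← 0.89·16.058 = 14.291
Arc 5: start y=0.000, vy=14.291 → t=2.858, apex=10.212, x_land=111.994, impact vy=-14.291
  bounce: vy ← 0.89·14.291 = 12.719
Arc 6: start y=0.000, vy=12.719 → t=2.544, apex=8.089, x_land=128.326, impact vy=-12.719
  bounce: vy ← 0.89·12.719 = 11.320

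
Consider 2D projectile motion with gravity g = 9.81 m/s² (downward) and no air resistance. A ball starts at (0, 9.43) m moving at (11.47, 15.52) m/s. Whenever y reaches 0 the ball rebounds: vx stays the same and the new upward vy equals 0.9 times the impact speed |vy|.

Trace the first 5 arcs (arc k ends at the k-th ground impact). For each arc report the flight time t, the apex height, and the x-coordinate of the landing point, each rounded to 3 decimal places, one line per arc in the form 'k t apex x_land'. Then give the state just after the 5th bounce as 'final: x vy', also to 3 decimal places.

1 3.686 21.707 42.275
2 3.787 17.582 85.708
3 3.408 14.242 124.797
4 3.067 11.536 159.977
5 2.760 9.344 191.639
final: 191.639 12.186

Arc 1: start y=9.430, vy=15.520 → t=3.686, apex=21.707, x_land=42.275, impact vy=-20.637
  bounce: vy ← 0.9·20.637 = 18.573
Arc 2: start y=0.000, vy=18.573 → t=3.787, apex=17.582, x_land=85.708, impact vy=-18.573
  bounce: vy ← 0.9·18.573 = 16.716
Arc 3: start y=0.000, vy=16.716 → t=3.408, apex=14.242, x_land=124.797, impact vy=-16.716
  bounce: vy ← 0.9·16.716 = 15.044
Arc 4: start y=0.000, vy=15.044 → t=3.067, apex=11.536, x_land=159.977, impact vy=-15.044
  bounce: vy ← 0.9·15.044 = 13.540
Arc 5: start y=0.000, vy=13.540 → t=2.760, apex=9.344, x_land=191.639, impact vy=-13.540
  bounce: vy ← 0.9·13.540 = 12.186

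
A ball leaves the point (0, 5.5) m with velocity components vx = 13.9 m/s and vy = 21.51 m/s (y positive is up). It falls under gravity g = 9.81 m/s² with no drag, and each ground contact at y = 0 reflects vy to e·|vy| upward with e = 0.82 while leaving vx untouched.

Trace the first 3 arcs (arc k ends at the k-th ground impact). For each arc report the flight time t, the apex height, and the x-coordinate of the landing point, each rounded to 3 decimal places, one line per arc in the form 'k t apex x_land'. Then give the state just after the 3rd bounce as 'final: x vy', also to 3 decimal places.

1 4.628 29.082 64.324
2 3.993 19.555 119.832
3 3.275 13.149 165.348
final: 165.348 13.171

Arc 1: start y=5.500, vy=21.510 → t=4.628, apex=29.082, x_land=64.324, impact vy=-23.887
  bounce: vy ← 0.82·23.887 = 19.587
Arc 2: start y=0.000, vy=19.587 → t=3.993, apex=19.555, x_land=119.832, impact vy=-19.587
  bounce: vy ← 0.82·19.587 = 16.062
Arc 3: start y=0.000, vy=16.062 → t=3.275, apex=13.149, x_land=165.348, impact vy=-16.062
  bounce: vy ← 0.82·16.062 = 13.171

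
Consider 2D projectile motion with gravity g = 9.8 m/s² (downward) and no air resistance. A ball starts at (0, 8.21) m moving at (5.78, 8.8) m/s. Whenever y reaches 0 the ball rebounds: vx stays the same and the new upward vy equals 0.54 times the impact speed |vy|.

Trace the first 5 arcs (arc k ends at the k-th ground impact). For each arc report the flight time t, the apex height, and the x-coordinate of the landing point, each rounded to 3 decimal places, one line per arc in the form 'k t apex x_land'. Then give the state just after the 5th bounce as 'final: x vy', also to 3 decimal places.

Arc 1: start y=8.210, vy=8.800 → t=2.473, apex=12.161, x_land=14.296, impact vy=-15.439
  bounce: vy ← 0.54·15.439 = 8.337
Arc 2: start y=0.000, vy=8.337 → t=1.701, apex=3.546, x_land=24.130, impact vy=-8.337
  bounce: vy ← 0.54·8.337 = 4.502
Arc 3: start y=0.000, vy=4.502 → t=0.919, apex=1.034, x_land=29.441, impact vy=-4.502
  bounce: vy ← 0.54·4.502 = 2.431
Arc 4: start y=0.000, vy=2.431 → t=0.496, apex=0.302, x_land=32.308, impact vy=-2.431
  bounce: vy ← 0.54·2.431 = 1.313
Arc 5: start y=0.000, vy=1.313 → t=0.268, apex=0.088, x_land=33.857, impact vy=-1.313
  bounce: vy ← 0.54·1.313 = 0.709

1 2.473 12.161 14.296
2 1.701 3.546 24.130
3 0.919 1.034 29.441
4 0.496 0.302 32.308
5 0.268 0.088 33.857
final: 33.857 0.709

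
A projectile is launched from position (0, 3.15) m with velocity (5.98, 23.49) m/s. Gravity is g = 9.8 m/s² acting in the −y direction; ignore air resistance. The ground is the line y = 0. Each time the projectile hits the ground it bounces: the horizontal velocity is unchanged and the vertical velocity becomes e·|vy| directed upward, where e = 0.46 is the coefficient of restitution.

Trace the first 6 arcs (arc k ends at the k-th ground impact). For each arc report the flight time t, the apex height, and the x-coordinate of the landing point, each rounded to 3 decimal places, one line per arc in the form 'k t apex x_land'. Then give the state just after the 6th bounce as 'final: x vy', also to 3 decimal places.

1 4.924 31.302 29.448
2 2.325 6.624 43.353
3 1.070 1.402 49.750
4 0.492 0.297 52.692
5 0.226 0.063 54.045
6 0.104 0.013 54.668
final: 54.668 0.235

Arc 1: start y=3.150, vy=23.490 → t=4.924, apex=31.302, x_land=29.448, impact vy=-24.769
  bounce: vy ← 0.46·24.769 = 11.394
Arc 2: start y=0.000, vy=11.394 → t=2.325, apex=6.624, x_land=43.353, impact vy=-11.394
  bounce: vy ← 0.46·11.394 = 5.241
Arc 3: start y=0.000, vy=5.241 → t=1.070, apex=1.402, x_land=49.750, impact vy=-5.241
  bounce: vy ← 0.46·5.241 = 2.411
Arc 4: start y=0.000, vy=2.411 → t=0.492, apex=0.297, x_land=52.692, impact vy=-2.411
  bounce: vy ← 0.46·2.411 = 1.109
Arc 5: start y=0.000, vy=1.109 → t=0.226, apex=0.063, x_land=54.045, impact vy=-1.109
  bounce: vy ← 0.46·1.109 = 0.510
Arc 6: start y=0.000, vy=0.510 → t=0.104, apex=0.013, x_land=54.668, impact vy=-0.510
  bounce: vy ← 0.46·0.510 = 0.235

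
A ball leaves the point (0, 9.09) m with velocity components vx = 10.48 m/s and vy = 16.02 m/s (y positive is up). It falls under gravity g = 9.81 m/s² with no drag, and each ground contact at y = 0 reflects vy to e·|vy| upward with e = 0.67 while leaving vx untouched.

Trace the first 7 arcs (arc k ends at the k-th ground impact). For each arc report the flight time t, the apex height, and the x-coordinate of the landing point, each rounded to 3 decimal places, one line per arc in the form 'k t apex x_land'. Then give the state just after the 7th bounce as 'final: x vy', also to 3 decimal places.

1 3.759 22.171 39.395
2 2.849 9.952 69.251
3 1.909 4.468 89.255
4 1.279 2.006 102.657
5 0.857 0.900 111.637
6 0.574 0.404 117.653
7 0.385 0.181 121.684
final: 121.684 1.264

Arc 1: start y=9.090, vy=16.020 → t=3.759, apex=22.171, x_land=39.395, impact vy=-20.856
  bounce: vy ← 0.67·20.856 = 13.974
Arc 2: start y=0.000, vy=13.974 → t=2.849, apex=9.952, x_land=69.251, impact vy=-13.974
  bounce: vy ← 0.67·13.974 = 9.362
Arc 3: start y=0.000, vy=9.362 → t=1.909, apex=4.468, x_land=89.255, impact vy=-9.362
  bounce: vy ← 0.67·9.362 = 6.273
Arc 4: start y=0.000, vy=6.273 → t=1.279, apex=2.006, x_land=102.657, impact vy=-6.273
  bounce: vy ← 0.67·6.273 = 4.203
Arc 5: start y=0.000, vy=4.203 → t=0.857, apex=0.900, x_land=111.637, impact vy=-4.203
  bounce: vy ← 0.67·4.203 = 2.816
Arc 6: start y=0.000, vy=2.816 → t=0.574, apex=0.404, x_land=117.653, impact vy=-2.816
  bounce: vy ← 0.67·2.816 = 1.887
Arc 7: start y=0.000, vy=1.887 → t=0.385, apex=0.181, x_land=121.684, impact vy=-1.887
  bounce: vy ← 0.67·1.887 = 1.264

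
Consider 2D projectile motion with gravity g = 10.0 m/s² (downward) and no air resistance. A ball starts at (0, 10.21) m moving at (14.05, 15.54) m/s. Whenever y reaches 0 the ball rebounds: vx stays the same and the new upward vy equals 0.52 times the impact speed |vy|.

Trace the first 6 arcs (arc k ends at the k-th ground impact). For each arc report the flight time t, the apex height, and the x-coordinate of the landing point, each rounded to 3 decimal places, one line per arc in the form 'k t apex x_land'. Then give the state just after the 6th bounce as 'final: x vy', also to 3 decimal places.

1 3.665 22.285 51.495
2 2.196 6.026 82.343
3 1.142 1.629 98.384
4 0.594 0.441 106.725
5 0.309 0.119 111.063
6 0.161 0.032 113.318
final: 113.318 0.417

Arc 1: start y=10.210, vy=15.540 → t=3.665, apex=22.285, x_land=51.495, impact vy=-21.111
  bounce: vy ← 0.52·21.111 = 10.978
Arc 2: start y=0.000, vy=10.978 → t=2.196, apex=6.026, x_land=82.343, impact vy=-10.978
  bounce: vy ← 0.52·10.978 = 5.709
Arc 3: start y=0.000, vy=5.709 → t=1.142, apex=1.629, x_land=98.384, impact vy=-5.709
  bounce: vy ← 0.52·5.709 = 2.968
Arc 4: start y=0.000, vy=2.968 → t=0.594, apex=0.441, x_land=106.725, impact vy=-2.968
  bounce: vy ← 0.52·2.968 = 1.544
Arc 5: start y=0.000, vy=1.544 → t=0.309, apex=0.119, x_land=111.063, impact vy=-1.544
  bounce: vy ← 0.52·1.544 = 0.803
Arc 6: start y=0.000, vy=0.803 → t=0.161, apex=0.032, x_land=113.318, impact vy=-0.803
  bounce: vy ← 0.52·0.803 = 0.417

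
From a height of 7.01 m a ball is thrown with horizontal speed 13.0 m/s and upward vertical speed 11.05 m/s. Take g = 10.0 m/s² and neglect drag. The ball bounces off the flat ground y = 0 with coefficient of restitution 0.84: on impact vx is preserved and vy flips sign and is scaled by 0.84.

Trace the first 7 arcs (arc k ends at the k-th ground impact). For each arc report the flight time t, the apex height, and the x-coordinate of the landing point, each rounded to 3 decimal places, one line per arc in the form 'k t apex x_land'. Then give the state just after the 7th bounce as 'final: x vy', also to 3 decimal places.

1 2.725 13.115 35.419
2 2.721 9.254 70.791
3 2.286 6.530 100.503
4 1.920 4.607 125.461
5 1.613 3.251 146.426
6 1.355 2.294 164.037
7 1.138 1.619 178.829
final: 178.829 4.779

Arc 1: start y=7.010, vy=11.050 → t=2.725, apex=13.115, x_land=35.419, impact vy=-16.196
  bounce: vy ← 0.84·16.196 = 13.604
Arc 2: start y=0.000, vy=13.604 → t=2.721, apex=9.254, x_land=70.791, impact vy=-13.604
  bounce: vy ← 0.84·13.604 = 11.428
Arc 3: start y=0.000, vy=11.428 → t=2.286, apex=6.530, x_land=100.503, impact vy=-11.428
  bounce: vy ← 0.84·11.428 = 9.599
Arc 4: start y=0.000, vy=9.599 → t=1.920, apex=4.607, x_land=125.461, impact vy=-9.599
  bounce: vy ← 0.84·9.599 = 8.063
Arc 5: start y=0.000, vy=8.063 → t=1.613, apex=3.251, x_land=146.426, impact vy=-8.063
  bounce: vy ← 0.84·8.063 = 6.773
Arc 6: start y=0.000, vy=6.773 → t=1.355, apex=2.294, x_land=164.037, impact vy=-6.773
  bounce: vy ← 0.84·6.773 = 5.690
Arc 7: start y=0.000, vy=5.690 → t=1.138, apex=1.619, x_land=178.829, impact vy=-5.690
  bounce: vy ← 0.84·5.690 = 4.779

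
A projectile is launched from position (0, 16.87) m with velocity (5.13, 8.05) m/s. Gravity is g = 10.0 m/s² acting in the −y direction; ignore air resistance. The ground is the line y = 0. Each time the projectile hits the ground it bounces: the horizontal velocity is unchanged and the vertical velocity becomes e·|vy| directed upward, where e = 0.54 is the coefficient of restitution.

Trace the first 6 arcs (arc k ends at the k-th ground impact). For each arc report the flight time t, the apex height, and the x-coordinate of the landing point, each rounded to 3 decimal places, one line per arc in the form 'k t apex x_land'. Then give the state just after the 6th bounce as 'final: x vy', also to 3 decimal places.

Arc 1: start y=16.870, vy=8.050 → t=2.810, apex=20.110, x_land=14.418, impact vy=-20.055
  bounce: vy ← 0.54·20.055 = 10.830
Arc 2: start y=0.000, vy=10.830 → t=2.166, apex=5.864, x_land=25.529, impact vy=-10.830
  bounce: vy ← 0.54·10.830 = 5.848
Arc 3: start y=0.000, vy=5.848 → t=1.170, apex=1.710, x_land=31.529, impact vy=-5.848
  bounce: vy ← 0.54·5.848 = 3.158
Arc 4: start y=0.000, vy=3.158 → t=0.632, apex=0.499, x_land=34.769, impact vy=-3.158
  bounce: vy ← 0.54·3.158 = 1.705
Arc 5: start y=0.000, vy=1.705 → t=0.341, apex=0.145, x_land=36.519, impact vy=-1.705
  bounce: vy ← 0.54·1.705 = 0.921
Arc 6: start y=0.000, vy=0.921 → t=0.184, apex=0.042, x_land=37.464, impact vy=-0.921
  bounce: vy ← 0.54·0.921 = 0.497

1 2.810 20.110 14.418
2 2.166 5.864 25.529
3 1.170 1.710 31.529
4 0.632 0.499 34.769
5 0.341 0.145 36.519
6 0.184 0.042 37.464
final: 37.464 0.497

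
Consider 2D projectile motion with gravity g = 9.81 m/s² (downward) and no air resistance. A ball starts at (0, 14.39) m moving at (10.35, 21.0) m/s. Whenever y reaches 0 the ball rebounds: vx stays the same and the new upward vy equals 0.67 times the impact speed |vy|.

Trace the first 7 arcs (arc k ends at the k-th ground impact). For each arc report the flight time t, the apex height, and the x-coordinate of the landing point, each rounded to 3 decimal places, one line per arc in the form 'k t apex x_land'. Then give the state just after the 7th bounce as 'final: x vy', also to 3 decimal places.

1 4.882 36.867 50.531
2 3.674 16.550 88.554
3 2.461 7.429 114.029
4 1.649 3.335 131.098
5 1.105 1.497 142.534
6 0.740 0.672 150.196
7 0.496 0.302 155.329
final: 155.329 1.630

Arc 1: start y=14.390, vy=21.000 → t=4.882, apex=36.867, x_land=50.531, impact vy=-26.895
  bounce: vy ← 0.67·26.895 = 18.020
Arc 2: start y=0.000, vy=18.020 → t=3.674, apex=16.550, x_land=88.554, impact vy=-18.020
  bounce: vy ← 0.67·18.020 = 12.073
Arc 3: start y=0.000, vy=12.073 → t=2.461, apex=7.429, x_land=114.029, impact vy=-12.073
  bounce: vy ← 0.67·12.073 = 8.089
Arc 4: start y=0.000, vy=8.089 → t=1.649, apex=3.335, x_land=131.098, impact vy=-8.089
  bounce: vy ← 0.67·8.089 = 5.420
Arc 5: start y=0.000, vy=5.420 → t=1.105, apex=1.497, x_land=142.534, impact vy=-5.420
  bounce: vy ← 0.67·5.420 = 3.631
Arc 6: start y=0.000, vy=3.631 → t=0.740, apex=0.672, x_land=150.196, impact vy=-3.631
  bounce: vy ← 0.67·3.631 = 2.433
Arc 7: start y=0.000, vy=2.433 → t=0.496, apex=0.302, x_land=155.329, impact vy=-2.433
  bounce: vy ← 0.67·2.433 = 1.630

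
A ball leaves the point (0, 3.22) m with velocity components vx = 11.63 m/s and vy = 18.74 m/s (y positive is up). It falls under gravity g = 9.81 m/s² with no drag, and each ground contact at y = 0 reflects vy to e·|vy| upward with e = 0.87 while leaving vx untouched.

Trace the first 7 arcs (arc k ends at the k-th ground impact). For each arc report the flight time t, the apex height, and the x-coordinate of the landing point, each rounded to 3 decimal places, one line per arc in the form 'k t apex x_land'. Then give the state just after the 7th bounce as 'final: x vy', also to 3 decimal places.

Arc 1: start y=3.220, vy=18.740 → t=3.985, apex=21.119, x_land=46.349, impact vy=-20.356
  bounce: vy ← 0.87·20.356 = 17.710
Arc 2: start y=0.000, vy=17.710 → t=3.611, apex=15.985, x_land=88.340, impact vy=-17.710
  bounce: vy ← 0.87·17.710 = 15.407
Arc 3: start y=0.000, vy=15.407 → t=3.141, apex=12.099, x_land=124.871, impact vy=-15.407
  bounce: vy ← 0.87·15.407 = 13.404
Arc 4: start y=0.000, vy=13.404 → t=2.733, apex=9.158, x_land=156.654, impact vy=-13.404
  bounce: vy ← 0.87·13.404 = 11.662
Arc 5: start y=0.000, vy=11.662 → t=2.378, apex=6.932, x_land=184.305, impact vy=-11.662
  bounce: vy ← 0.87·11.662 = 10.146
Arc 6: start y=0.000, vy=10.146 → t=2.068, apex=5.247, x_land=208.361, impact vy=-10.146
  bounce: vy ← 0.87·10.146 = 8.827
Arc 7: start y=0.000, vy=8.827 → t=1.800, apex=3.971, x_land=229.290, impact vy=-8.827
  bounce: vy ← 0.87·8.827 = 7.679

1 3.985 21.119 46.349
2 3.611 15.985 88.340
3 3.141 12.099 124.871
4 2.733 9.158 156.654
5 2.378 6.932 184.305
6 2.068 5.247 208.361
7 1.800 3.971 229.290
final: 229.290 7.679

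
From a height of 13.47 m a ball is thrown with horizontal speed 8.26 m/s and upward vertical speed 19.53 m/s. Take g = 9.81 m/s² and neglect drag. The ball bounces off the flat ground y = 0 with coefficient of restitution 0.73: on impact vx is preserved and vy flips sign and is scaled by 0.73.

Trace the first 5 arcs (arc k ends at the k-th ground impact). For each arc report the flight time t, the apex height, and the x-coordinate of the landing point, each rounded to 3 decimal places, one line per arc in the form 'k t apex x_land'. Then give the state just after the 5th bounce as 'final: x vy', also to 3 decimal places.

Arc 1: start y=13.470, vy=19.530 → t=4.581, apex=32.910, x_land=37.840, impact vy=-25.411
  bounce: vy ← 0.73·25.411 = 18.550
Arc 2: start y=0.000, vy=18.550 → t=3.782, apex=17.538, x_land=69.078, impact vy=-18.550
  bounce: vy ← 0.73·18.550 = 13.541
Arc 3: start y=0.000, vy=13.541 → t=2.761, apex=9.346, x_land=91.881, impact vy=-13.541
  bounce: vy ← 0.73·13.541 = 9.885
Arc 4: start y=0.000, vy=9.885 → t=2.015, apex=4.980, x_land=108.528, impact vy=-9.885
  bounce: vy ← 0.73·9.885 = 7.216
Arc 5: start y=0.000, vy=7.216 → t=1.471, apex=2.654, x_land=120.680, impact vy=-7.216
  bounce: vy ← 0.73·7.216 = 5.268

1 4.581 32.910 37.840
2 3.782 17.538 69.078
3 2.761 9.346 91.881
4 2.015 4.980 108.528
5 1.471 2.654 120.680
final: 120.680 5.268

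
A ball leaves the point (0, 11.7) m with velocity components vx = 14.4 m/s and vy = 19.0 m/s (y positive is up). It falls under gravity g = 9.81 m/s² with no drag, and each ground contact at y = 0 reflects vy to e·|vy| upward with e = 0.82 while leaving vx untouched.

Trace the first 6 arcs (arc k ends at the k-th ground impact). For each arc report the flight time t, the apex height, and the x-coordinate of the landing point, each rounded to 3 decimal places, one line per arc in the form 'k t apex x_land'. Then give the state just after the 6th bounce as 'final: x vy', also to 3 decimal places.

1 4.414 30.100 63.562
2 4.063 20.239 122.063
3 3.331 13.609 170.034
4 2.732 9.150 209.371
5 2.240 6.153 241.627
6 1.837 4.137 268.076
final: 268.076 7.388

Arc 1: start y=11.700, vy=19.000 → t=4.414, apex=30.100, x_land=63.562, impact vy=-24.301
  bounce: vy ← 0.82·24.301 = 19.927
Arc 2: start y=0.000, vy=19.927 → t=4.063, apex=20.239, x_land=122.063, impact vy=-19.927
  bounce: vy ← 0.82·19.927 = 16.340
Arc 3: start y=0.000, vy=16.340 → t=3.331, apex=13.609, x_land=170.034, impact vy=-16.340
  bounce: vy ← 0.82·16.340 = 13.399
Arc 4: start y=0.000, vy=13.399 → t=2.732, apex=9.150, x_land=209.371, impact vy=-13.399
  bounce: vy ← 0.82·13.399 = 10.987
Arc 5: start y=0.000, vy=10.987 → t=2.240, apex=6.153, x_land=241.627, impact vy=-10.987
  bounce: vy ← 0.82·10.987 = 9.009
Arc 6: start y=0.000, vy=9.009 → t=1.837, apex=4.137, x_land=268.076, impact vy=-9.009
  bounce: vy ← 0.82·9.009 = 7.388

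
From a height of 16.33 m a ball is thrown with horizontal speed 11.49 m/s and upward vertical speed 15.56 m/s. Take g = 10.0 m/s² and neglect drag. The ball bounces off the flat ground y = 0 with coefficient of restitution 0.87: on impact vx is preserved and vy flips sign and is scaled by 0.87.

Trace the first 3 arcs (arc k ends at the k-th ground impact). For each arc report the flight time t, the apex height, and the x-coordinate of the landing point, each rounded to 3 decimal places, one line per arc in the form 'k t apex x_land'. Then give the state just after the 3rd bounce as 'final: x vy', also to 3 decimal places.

Arc 1: start y=16.330, vy=15.560 → t=3.941, apex=28.436, x_land=45.279, impact vy=-23.848
  bounce: vy ← 0.87·23.848 = 20.748
Arc 2: start y=0.000, vy=20.748 → t=4.150, apex=21.523, x_land=92.957, impact vy=-20.748
  bounce: vy ← 0.87·20.748 = 18.050
Arc 3: start y=0.000, vy=18.050 → t=3.610, apex=16.291, x_land=134.437, impact vy=-18.050
  bounce: vy ← 0.87·18.050 = 15.704

1 3.941 28.436 45.279
2 4.150 21.523 92.957
3 3.610 16.291 134.437
final: 134.437 15.704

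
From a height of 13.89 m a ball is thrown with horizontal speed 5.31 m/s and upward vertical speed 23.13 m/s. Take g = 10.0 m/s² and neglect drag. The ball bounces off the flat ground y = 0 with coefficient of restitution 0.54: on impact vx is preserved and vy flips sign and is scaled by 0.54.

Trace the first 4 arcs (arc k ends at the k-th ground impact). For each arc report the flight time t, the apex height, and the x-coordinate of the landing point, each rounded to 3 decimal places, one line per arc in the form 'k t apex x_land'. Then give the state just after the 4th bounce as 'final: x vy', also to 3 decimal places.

1 5.164 40.640 27.421
2 3.079 11.851 43.770
3 1.663 3.456 52.599
4 0.898 1.008 57.367
final: 57.367 2.424

Arc 1: start y=13.890, vy=23.130 → t=5.164, apex=40.640, x_land=27.421, impact vy=-28.510
  bounce: vy ← 0.54·28.510 = 15.395
Arc 2: start y=0.000, vy=15.395 → t=3.079, apex=11.851, x_land=43.770, impact vy=-15.395
  bounce: vy ← 0.54·15.395 = 8.313
Arc 3: start y=0.000, vy=8.313 → t=1.663, apex=3.456, x_land=52.599, impact vy=-8.313
  bounce: vy ← 0.54·8.313 = 4.489
Arc 4: start y=0.000, vy=4.489 → t=0.898, apex=1.008, x_land=57.367, impact vy=-4.489
  bounce: vy ← 0.54·4.489 = 2.424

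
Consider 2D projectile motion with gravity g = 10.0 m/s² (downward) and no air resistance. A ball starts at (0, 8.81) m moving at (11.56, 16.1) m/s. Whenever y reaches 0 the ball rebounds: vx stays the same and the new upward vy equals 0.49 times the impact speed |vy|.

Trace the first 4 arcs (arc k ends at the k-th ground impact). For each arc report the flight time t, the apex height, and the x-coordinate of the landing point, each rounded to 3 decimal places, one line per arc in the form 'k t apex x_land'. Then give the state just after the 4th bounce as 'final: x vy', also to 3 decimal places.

Arc 1: start y=8.810, vy=16.100 → t=3.697, apex=21.771, x_land=42.733, impact vy=-20.866
  bounce: vy ← 0.49·20.866 = 10.225
Arc 2: start y=0.000, vy=10.225 → t=2.045, apex=5.227, x_land=66.372, impact vy=-10.225
  bounce: vy ← 0.49·10.225 = 5.010
Arc 3: start y=0.000, vy=5.010 → t=1.002, apex=1.255, x_land=77.956, impact vy=-5.010
  bounce: vy ← 0.49·5.010 = 2.455
Arc 4: start y=0.000, vy=2.455 → t=0.491, apex=0.301, x_land=83.631, impact vy=-2.455
  bounce: vy ← 0.49·2.455 = 1.203

1 3.697 21.771 42.733
2 2.045 5.227 66.372
3 1.002 1.255 77.956
4 0.491 0.301 83.631
final: 83.631 1.203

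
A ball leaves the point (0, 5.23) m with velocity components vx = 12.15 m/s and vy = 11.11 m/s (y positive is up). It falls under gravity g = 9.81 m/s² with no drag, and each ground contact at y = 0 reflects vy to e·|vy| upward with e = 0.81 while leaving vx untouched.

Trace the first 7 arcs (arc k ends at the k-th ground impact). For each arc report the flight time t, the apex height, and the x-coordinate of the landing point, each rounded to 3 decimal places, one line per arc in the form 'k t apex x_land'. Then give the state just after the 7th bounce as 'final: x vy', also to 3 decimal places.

1 2.665 11.521 32.381
2 2.483 7.559 62.547
3 2.011 4.959 86.982
4 1.629 3.254 106.774
5 1.319 2.135 122.805
6 1.069 1.401 135.791
7 0.866 0.919 146.309
final: 146.309 3.439

Arc 1: start y=5.230, vy=11.110 → t=2.665, apex=11.521, x_land=32.381, impact vy=-15.035
  bounce: vy ← 0.81·15.035 = 12.178
Arc 2: start y=0.000, vy=12.178 → t=2.483, apex=7.559, x_land=62.547, impact vy=-12.178
  bounce: vy ← 0.81·12.178 = 9.864
Arc 3: start y=0.000, vy=9.864 → t=2.011, apex=4.959, x_land=86.982, impact vy=-9.864
  bounce: vy ← 0.81·9.864 = 7.990
Arc 4: start y=0.000, vy=7.990 → t=1.629, apex=3.254, x_land=106.774, impact vy=-7.990
  bounce: vy ← 0.81·7.990 = 6.472
Arc 5: start y=0.000, vy=6.472 → t=1.319, apex=2.135, x_land=122.805, impact vy=-6.472
  bounce: vy ← 0.81·6.472 = 5.242
Arc 6: start y=0.000, vy=5.242 → t=1.069, apex=1.401, x_land=135.791, impact vy=-5.242
  bounce: vy ← 0.81·5.242 = 4.246
Arc 7: start y=0.000, vy=4.246 → t=0.866, apex=0.919, x_land=146.309, impact vy=-4.246
  bounce: vy ← 0.81·4.246 = 3.439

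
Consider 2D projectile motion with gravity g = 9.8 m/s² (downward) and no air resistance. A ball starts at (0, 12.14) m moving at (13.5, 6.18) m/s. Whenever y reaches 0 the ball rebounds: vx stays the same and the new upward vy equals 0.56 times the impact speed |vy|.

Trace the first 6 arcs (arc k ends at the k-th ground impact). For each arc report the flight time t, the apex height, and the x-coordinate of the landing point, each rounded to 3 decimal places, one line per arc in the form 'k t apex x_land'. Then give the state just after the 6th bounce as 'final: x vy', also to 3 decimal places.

1 2.326 14.089 31.405
2 1.899 4.418 57.043
3 1.064 1.386 71.400
4 0.596 0.435 79.440
5 0.334 0.136 83.943
6 0.187 0.043 86.464
final: 86.464 0.512

Arc 1: start y=12.140, vy=6.180 → t=2.326, apex=14.089, x_land=31.405, impact vy=-16.617
  bounce: vy ← 0.56·16.617 = 9.306
Arc 2: start y=0.000, vy=9.306 → t=1.899, apex=4.418, x_land=57.043, impact vy=-9.306
  bounce: vy ← 0.56·9.306 = 5.211
Arc 3: start y=0.000, vy=5.211 → t=1.064, apex=1.386, x_land=71.400, impact vy=-5.211
  bounce: vy ← 0.56·5.211 = 2.918
Arc 4: start y=0.000, vy=2.918 → t=0.596, apex=0.435, x_land=79.440, impact vy=-2.918
  bounce: vy ← 0.56·2.918 = 1.634
Arc 5: start y=0.000, vy=1.634 → t=0.334, apex=0.136, x_land=83.943, impact vy=-1.634
  bounce: vy ← 0.56·1.634 = 0.915
Arc 6: start y=0.000, vy=0.915 → t=0.187, apex=0.043, x_land=86.464, impact vy=-0.915
  bounce: vy ← 0.56·0.915 = 0.512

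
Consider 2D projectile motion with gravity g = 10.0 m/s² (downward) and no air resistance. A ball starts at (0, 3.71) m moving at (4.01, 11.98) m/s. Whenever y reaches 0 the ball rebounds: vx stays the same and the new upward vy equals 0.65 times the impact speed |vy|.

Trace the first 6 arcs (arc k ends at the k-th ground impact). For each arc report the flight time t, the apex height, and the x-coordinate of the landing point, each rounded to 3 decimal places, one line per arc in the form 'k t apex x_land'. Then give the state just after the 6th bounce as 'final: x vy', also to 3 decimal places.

Arc 1: start y=3.710, vy=11.980 → t=2.674, apex=10.886, x_land=10.721, impact vy=-14.755
  bounce: vy ← 0.65·14.755 = 9.591
Arc 2: start y=0.000, vy=9.591 → t=1.918, apex=4.599, x_land=18.413, impact vy=-9.591
  bounce: vy ← 0.65·9.591 = 6.234
Arc 3: start y=0.000, vy=6.234 → t=1.247, apex=1.943, x_land=23.413, impact vy=-6.234
  bounce: vy ← 0.65·6.234 = 4.052
Arc 4: start y=0.000, vy=4.052 → t=0.810, apex=0.821, x_land=26.662, impact vy=-4.052
  bounce: vy ← 0.65·4.052 = 2.634
Arc 5: start y=0.000, vy=2.634 → t=0.527, apex=0.347, x_land=28.775, impact vy=-2.634
  bounce: vy ← 0.65·2.634 = 1.712
Arc 6: start y=0.000, vy=1.712 → t=0.342, apex=0.147, x_land=30.148, impact vy=-1.712
  bounce: vy ← 0.65·1.712 = 1.113

1 2.674 10.886 10.721
2 1.918 4.599 18.413
3 1.247 1.943 23.413
4 0.810 0.821 26.662
5 0.527 0.347 28.775
6 0.342 0.147 30.148
final: 30.148 1.113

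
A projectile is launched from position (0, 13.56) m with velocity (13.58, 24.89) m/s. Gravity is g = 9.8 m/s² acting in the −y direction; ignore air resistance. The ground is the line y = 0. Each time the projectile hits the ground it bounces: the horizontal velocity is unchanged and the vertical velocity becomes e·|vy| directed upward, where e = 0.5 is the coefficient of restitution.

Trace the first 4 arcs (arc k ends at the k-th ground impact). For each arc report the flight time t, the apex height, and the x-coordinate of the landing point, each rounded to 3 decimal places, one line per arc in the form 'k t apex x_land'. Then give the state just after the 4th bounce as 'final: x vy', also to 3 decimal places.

Arc 1: start y=13.560, vy=24.890 → t=5.576, apex=45.168, x_land=75.721, impact vy=-29.754
  bounce: vy ← 0.5·29.754 = 14.877
Arc 2: start y=0.000, vy=14.877 → t=3.036, apex=11.292, x_land=116.951, impact vy=-14.877
  bounce: vy ← 0.5·14.877 = 7.438
Arc 3: start y=0.000, vy=7.438 → t=1.518, apex=2.823, x_land=137.566, impact vy=-7.438
  bounce: vy ← 0.5·7.438 = 3.719
Arc 4: start y=0.000, vy=3.719 → t=0.759, apex=0.706, x_land=147.874, impact vy=-3.719
  bounce: vy ← 0.5·3.719 = 1.860

1 5.576 45.168 75.721
2 3.036 11.292 116.951
3 1.518 2.823 137.566
4 0.759 0.706 147.874
final: 147.874 1.860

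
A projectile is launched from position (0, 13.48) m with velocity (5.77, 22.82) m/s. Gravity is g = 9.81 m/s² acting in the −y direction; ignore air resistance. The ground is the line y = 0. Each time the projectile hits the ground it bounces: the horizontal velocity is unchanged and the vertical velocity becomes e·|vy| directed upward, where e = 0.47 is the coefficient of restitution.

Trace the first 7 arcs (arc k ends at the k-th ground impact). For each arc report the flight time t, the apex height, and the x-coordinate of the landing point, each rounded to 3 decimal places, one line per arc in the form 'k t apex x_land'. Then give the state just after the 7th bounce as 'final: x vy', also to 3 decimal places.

Arc 1: start y=13.480, vy=22.820 → t=5.183, apex=40.022, x_land=29.904, impact vy=-28.022
  bounce: vy ← 0.47·28.022 = 13.170
Arc 2: start y=0.000, vy=13.170 → t=2.685, apex=8.841, x_land=45.397, impact vy=-13.170
  bounce: vy ← 0.47·13.170 = 6.190
Arc 3: start y=0.000, vy=6.190 → t=1.262, apex=1.953, x_land=52.679, impact vy=-6.190
  bounce: vy ← 0.47·6.190 = 2.909
Arc 4: start y=0.000, vy=2.909 → t=0.593, apex=0.431, x_land=56.101, impact vy=-2.909
  bounce: vy ← 0.47·2.909 = 1.367
Arc 5: start y=0.000, vy=1.367 → t=0.279, apex=0.095, x_land=57.709, impact vy=-1.367
  bounce: vy ← 0.47·1.367 = 0.643
Arc 6: start y=0.000, vy=0.643 → t=0.131, apex=0.021, x_land=58.465, impact vy=-0.643
  bounce: vy ← 0.47·0.643 = 0.302
Arc 7: start y=0.000, vy=0.302 → t=0.062, apex=0.005, x_land=58.821, impact vy=-0.302
  bounce: vy ← 0.47·0.302 = 0.142

1 5.183 40.022 29.904
2 2.685 8.841 45.397
3 1.262 1.953 52.679
4 0.593 0.431 56.101
5 0.279 0.095 57.709
6 0.131 0.021 58.465
7 0.062 0.005 58.821
final: 58.821 0.142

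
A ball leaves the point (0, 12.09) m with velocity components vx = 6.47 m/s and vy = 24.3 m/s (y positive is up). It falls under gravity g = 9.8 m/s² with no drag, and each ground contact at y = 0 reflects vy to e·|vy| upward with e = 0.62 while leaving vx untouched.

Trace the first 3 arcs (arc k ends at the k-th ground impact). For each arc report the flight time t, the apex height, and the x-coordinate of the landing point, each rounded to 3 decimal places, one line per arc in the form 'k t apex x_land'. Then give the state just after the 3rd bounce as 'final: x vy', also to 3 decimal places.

Arc 1: start y=12.090, vy=24.300 → t=5.415, apex=42.217, x_land=35.034, impact vy=-28.766
  bounce: vy ← 0.62·28.766 = 17.835
Arc 2: start y=0.000, vy=17.835 → t=3.640, apex=16.228, x_land=58.583, impact vy=-17.835
  bounce: vy ← 0.62·17.835 = 11.057
Arc 3: start y=0.000, vy=11.057 → t=2.257, apex=6.238, x_land=73.183, impact vy=-11.057
  bounce: vy ← 0.62·11.057 = 6.856

1 5.415 42.217 35.034
2 3.640 16.228 58.583
3 2.257 6.238 73.183
final: 73.183 6.856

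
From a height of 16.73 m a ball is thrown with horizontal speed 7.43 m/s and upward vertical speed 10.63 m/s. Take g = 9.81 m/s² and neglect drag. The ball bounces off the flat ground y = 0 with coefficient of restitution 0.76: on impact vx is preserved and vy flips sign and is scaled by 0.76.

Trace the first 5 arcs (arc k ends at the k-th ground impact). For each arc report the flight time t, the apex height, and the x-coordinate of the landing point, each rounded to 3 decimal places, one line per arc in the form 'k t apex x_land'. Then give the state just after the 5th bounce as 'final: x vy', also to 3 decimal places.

Arc 1: start y=16.730, vy=10.630 → t=3.225, apex=22.489, x_land=23.961, impact vy=-21.006
  bounce: vy ← 0.76·21.006 = 15.964
Arc 2: start y=0.000, vy=15.964 → t=3.255, apex=12.990, x_land=48.143, impact vy=-15.964
  bounce: vy ← 0.76·15.964 = 12.133
Arc 3: start y=0.000, vy=12.133 → t=2.474, apex=7.503, x_land=66.522, impact vy=-12.133
  bounce: vy ← 0.76·12.133 = 9.221
Arc 4: start y=0.000, vy=9.221 → t=1.880, apex=4.334, x_land=80.490, impact vy=-9.221
  bounce: vy ← 0.76·9.221 = 7.008
Arc 5: start y=0.000, vy=7.008 → t=1.429, apex=2.503, x_land=91.105, impact vy=-7.008
  bounce: vy ← 0.76·7.008 = 5.326

1 3.225 22.489 23.961
2 3.255 12.990 48.143
3 2.474 7.503 66.522
4 1.880 4.334 80.490
5 1.429 2.503 91.105
final: 91.105 5.326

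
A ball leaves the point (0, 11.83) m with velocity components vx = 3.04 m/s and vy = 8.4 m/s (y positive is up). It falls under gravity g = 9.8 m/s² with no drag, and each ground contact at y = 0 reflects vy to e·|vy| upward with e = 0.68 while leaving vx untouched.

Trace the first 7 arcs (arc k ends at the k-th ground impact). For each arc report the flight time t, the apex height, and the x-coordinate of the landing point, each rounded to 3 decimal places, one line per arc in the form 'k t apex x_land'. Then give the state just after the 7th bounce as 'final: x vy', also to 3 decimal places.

Arc 1: start y=11.830, vy=8.400 → t=2.632, apex=15.430, x_land=8.000, impact vy=-17.390
  bounce: vy ← 0.68·17.390 = 11.826
Arc 2: start y=0.000, vy=11.826 → t=2.413, apex=7.135, x_land=15.337, impact vy=-11.826
  bounce: vy ← 0.68·11.826 = 8.041
Arc 3: start y=0.000, vy=8.041 → t=1.641, apex=3.299, x_land=20.326, impact vy=-8.041
  bounce: vy ← 0.68·8.041 = 5.468
Arc 4: start y=0.000, vy=5.468 → t=1.116, apex=1.526, x_land=23.718, impact vy=-5.468
  bounce: vy ← 0.68·5.468 = 3.718
Arc 5: start y=0.000, vy=3.718 → t=0.759, apex=0.705, x_land=26.025, impact vy=-3.718
  bounce: vy ← 0.68·3.718 = 2.528
Arc 6: start y=0.000, vy=2.528 → t=0.516, apex=0.326, x_land=27.594, impact vy=-2.528
  bounce: vy ← 0.68·2.528 = 1.719
Arc 7: start y=0.000, vy=1.719 → t=0.351, apex=0.151, x_land=28.661, impact vy=-1.719
  bounce: vy ← 0.68·1.719 = 1.169

1 2.632 15.430 8.000
2 2.413 7.135 15.337
3 1.641 3.299 20.326
4 1.116 1.526 23.718
5 0.759 0.705 26.025
6 0.516 0.326 27.594
7 0.351 0.151 28.661
final: 28.661 1.169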